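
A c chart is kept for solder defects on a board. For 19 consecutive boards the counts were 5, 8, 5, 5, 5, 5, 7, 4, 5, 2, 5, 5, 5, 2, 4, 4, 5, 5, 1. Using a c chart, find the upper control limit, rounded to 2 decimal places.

11.00

c̄ = (5 + 8 + 5 + 5 + 5 + 5 + 7 + 4 + 5 + 2 + 5 + 5 + 5 + 2 + 4 + 4 + 5 + 5 + 1) / 19 = 87 / 19 = 4.5789
UCL = c̄ + 3√c̄ = 4.5789 + 3 × √4.5789 = 4.5789 + 3 × 2.1398 = 10.9985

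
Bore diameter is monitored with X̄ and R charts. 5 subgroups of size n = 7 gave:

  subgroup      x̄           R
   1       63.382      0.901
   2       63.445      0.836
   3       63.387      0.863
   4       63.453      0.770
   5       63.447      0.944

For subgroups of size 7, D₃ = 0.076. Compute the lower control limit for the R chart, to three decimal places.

0.066

R̄ = (0.901 + 0.836 + 0.863 + 0.770 + 0.944) / 5 = 4.3140 / 5 = 0.8628
LCL_R = D₃·R̄ = 0.076 × 0.8628 = 0.0656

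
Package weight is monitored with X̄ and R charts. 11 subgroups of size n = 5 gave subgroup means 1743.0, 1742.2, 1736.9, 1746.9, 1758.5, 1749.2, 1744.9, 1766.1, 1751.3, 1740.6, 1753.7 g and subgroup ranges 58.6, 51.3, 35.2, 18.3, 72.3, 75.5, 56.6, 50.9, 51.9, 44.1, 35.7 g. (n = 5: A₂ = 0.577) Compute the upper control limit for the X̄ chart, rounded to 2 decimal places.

1777.35

X̄̄ = (1743.0 + 1742.2 + 1736.9 + 1746.9 + 1758.5 + 1749.2 + 1744.9 + 1766.1 + 1751.3 + 1740.6 + 1753.7) / 11 = 19233.3000 / 11 = 1748.4818
R̄ = (58.6 + 51.3 + 35.2 + 18.3 + 72.3 + 75.5 + 56.6 + 50.9 + 51.9 + 44.1 + 35.7) / 11 = 550.4000 / 11 = 50.0364
UCL = X̄̄ + A₂·R̄ = 1748.4818 + 0.577 × 50.0364 = 1777.3528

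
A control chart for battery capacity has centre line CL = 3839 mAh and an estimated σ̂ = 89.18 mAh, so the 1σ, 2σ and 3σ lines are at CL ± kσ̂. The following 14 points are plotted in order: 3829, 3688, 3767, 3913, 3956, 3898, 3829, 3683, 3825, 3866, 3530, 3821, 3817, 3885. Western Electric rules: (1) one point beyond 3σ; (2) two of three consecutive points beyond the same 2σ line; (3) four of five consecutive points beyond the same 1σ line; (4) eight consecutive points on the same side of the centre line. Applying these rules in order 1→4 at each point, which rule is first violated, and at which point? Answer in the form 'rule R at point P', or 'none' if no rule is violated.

Zone of each point (C = within 1σ̂, B = 1σ̂–2σ̂, A = 2σ̂–3σ̂, * = beyond 3σ̂; sign = side of CL): 1:-C, 2:-B, 3:-C, 4:+C, 5:+B, 6:+C, 7:-C, 8:-B, 9:-C, 10:+C, 11:-*, 12:-C, 13:-C, 14:+C
Rule 1 (one point beyond the 3σ limits) is satisfied at point 11.

rule 1 at point 11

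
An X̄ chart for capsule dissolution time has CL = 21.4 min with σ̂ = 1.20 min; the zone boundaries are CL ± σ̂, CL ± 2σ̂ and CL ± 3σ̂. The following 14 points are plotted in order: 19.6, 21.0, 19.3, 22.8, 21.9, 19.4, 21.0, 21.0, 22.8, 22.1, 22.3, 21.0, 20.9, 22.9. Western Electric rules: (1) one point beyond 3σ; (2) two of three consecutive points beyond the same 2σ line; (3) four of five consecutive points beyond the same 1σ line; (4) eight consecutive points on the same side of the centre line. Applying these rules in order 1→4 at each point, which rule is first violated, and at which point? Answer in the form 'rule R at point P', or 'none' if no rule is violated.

Zone of each point (C = within 1σ̂, B = 1σ̂–2σ̂, A = 2σ̂–3σ̂, * = beyond 3σ̂; sign = side of CL): 1:-B, 2:-C, 3:-B, 4:+B, 5:+C, 6:-B, 7:-C, 8:-C, 9:+B, 10:+C, 11:+C, 12:-C, 13:-C, 14:+B
No rule fires across all 14 points.

none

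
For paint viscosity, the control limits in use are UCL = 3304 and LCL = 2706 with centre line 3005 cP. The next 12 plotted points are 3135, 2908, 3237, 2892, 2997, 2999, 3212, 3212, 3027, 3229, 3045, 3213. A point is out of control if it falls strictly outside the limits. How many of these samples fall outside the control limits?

0

All 12 points lie within [2706, 3304].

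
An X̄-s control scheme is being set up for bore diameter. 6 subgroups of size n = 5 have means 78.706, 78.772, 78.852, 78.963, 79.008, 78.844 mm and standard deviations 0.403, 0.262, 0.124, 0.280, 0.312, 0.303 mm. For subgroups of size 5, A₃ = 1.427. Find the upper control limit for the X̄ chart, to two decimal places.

X̄̄ = (78.706 + 78.772 + 78.852 + 78.963 + 79.008 + 78.844) / 6 = 78.8575
s̄ = (0.403 + 0.262 + 0.124 + 0.280 + 0.312 + 0.303) / 6 = 0.2807
UCL = X̄̄ + A₃·s̄ = 78.8575 + 1.427 × 0.2807 = 79.2580

79.26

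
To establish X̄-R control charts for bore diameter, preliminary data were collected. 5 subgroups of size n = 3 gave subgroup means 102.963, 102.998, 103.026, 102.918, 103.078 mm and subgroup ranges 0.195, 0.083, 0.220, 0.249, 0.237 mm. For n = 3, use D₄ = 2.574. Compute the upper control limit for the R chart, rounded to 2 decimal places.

R̄ = (0.195 + 0.083 + 0.220 + 0.249 + 0.237) / 5 = 0.9840 / 5 = 0.1968
UCL_R = D₄·R̄ = 2.574 × 0.1968 = 0.5066

0.51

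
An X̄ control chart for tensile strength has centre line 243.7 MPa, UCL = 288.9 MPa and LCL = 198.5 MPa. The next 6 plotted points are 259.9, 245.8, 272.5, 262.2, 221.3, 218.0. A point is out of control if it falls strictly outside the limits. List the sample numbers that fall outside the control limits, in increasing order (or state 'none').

none

All 6 points lie within [198.5, 288.9].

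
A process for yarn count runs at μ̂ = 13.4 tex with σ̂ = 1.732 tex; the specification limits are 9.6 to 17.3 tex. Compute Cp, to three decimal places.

0.741

Cp = (USL − LSL) / (6σ̂) = (17.3 − 9.6) / (6 × 1.732) = 7.7000 / 10.3920 = 0.7410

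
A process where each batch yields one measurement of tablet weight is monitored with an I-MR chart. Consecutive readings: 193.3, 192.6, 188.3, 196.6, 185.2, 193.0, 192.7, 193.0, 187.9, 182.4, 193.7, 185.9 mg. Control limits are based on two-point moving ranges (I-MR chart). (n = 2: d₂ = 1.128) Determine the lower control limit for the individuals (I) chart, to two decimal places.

175.20

X̄ = (193.3 + 192.6 + 188.3 + 196.6 + 185.2 + 193.0 + 192.7 + 193.0 + 187.9 + 182.4 + 193.7 + 185.9) / 12 = 190.3833
Moving ranges: 0.7, 4.3, 8.3, 11.4, 7.8, 0.3, 0.3, 5.1, 5.5, 11.3, 7.8; M̄R̄ = 62.8000 / 11 = 5.7091
LCL = X̄ − 3·M̄R̄/d₂ = 190.3833 − 3 × 5.7091 / 1.128 = 175.1996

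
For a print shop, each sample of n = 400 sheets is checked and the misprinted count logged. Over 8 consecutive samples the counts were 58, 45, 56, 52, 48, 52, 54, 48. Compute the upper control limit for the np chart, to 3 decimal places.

71.741

p̄ = Σdᵢ / (k·n) = 413 / (8 × 400) = 0.12906
UCL = np̄ + 3·√(np̄(1−p̄)) = 51.6250 + 3 × √(51.6250×0.87094) = 51.6250 + 3 × 6.7054 = 71.7411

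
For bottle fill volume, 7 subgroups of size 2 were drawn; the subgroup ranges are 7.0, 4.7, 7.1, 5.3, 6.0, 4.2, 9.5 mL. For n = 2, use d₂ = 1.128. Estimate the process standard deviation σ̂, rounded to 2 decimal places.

R̄ = (7.0 + 4.7 + 7.1 + 5.3 + 6.0 + 4.2 + 9.5) / 7 = 6.2571
σ̂ = R̄ / d₂ = 6.2571 / 1.128 = 5.5471

5.55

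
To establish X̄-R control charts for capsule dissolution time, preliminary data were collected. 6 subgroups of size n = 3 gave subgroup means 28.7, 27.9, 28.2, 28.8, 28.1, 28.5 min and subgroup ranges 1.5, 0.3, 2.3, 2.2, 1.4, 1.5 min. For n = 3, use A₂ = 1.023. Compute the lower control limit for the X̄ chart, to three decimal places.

X̄̄ = (28.7 + 27.9 + 28.2 + 28.8 + 28.1 + 28.5) / 6 = 170.2000 / 6 = 28.3667
R̄ = (1.5 + 0.3 + 2.3 + 2.2 + 1.4 + 1.5) / 6 = 9.2000 / 6 = 1.5333
LCL = X̄̄ − A₂·R̄ = 28.3667 − 1.023 × 1.5333 = 26.7981

26.798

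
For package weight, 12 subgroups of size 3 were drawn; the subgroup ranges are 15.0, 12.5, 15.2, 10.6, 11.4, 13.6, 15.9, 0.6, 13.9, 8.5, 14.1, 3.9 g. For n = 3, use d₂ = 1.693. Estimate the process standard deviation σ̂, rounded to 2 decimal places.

R̄ = (15.0 + 12.5 + 15.2 + 10.6 + 11.4 + 13.6 + 15.9 + 0.6 + 13.9 + 8.5 + 14.1 + 3.9) / 12 = 11.2667
σ̂ = R̄ / d₂ = 11.2667 / 1.693 = 6.6549

6.65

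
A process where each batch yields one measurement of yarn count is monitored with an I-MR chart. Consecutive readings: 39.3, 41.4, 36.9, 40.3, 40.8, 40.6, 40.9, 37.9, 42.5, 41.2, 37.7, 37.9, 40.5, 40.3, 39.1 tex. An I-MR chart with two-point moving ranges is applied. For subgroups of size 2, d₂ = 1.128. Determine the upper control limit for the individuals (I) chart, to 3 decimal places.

45.063

X̄ = (39.3 + 41.4 + 36.9 + 40.3 + 40.8 + 40.6 + 40.9 + 37.9 + 42.5 + 41.2 + 37.7 + 37.9 + 40.5 + 40.3 + 39.1) / 15 = 39.8200
Moving ranges: 2.1, 4.5, 3.4, 0.5, 0.2, 0.3, 3.0, 4.6, 1.3, 3.5, 0.2, 2.6, 0.2, 1.2; M̄R̄ = 27.6000 / 14 = 1.9714
UCL = X̄ + 3·M̄R̄/d₂ = 39.8200 + 3 × 1.9714 / 1.128 = 45.0632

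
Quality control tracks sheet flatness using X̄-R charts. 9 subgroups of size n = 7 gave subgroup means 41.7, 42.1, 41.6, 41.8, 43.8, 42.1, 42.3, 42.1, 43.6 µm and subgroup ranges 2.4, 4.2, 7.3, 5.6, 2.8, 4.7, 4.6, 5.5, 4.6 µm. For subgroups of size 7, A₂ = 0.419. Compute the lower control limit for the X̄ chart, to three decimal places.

X̄̄ = (41.7 + 42.1 + 41.6 + 41.8 + 43.8 + 42.1 + 42.3 + 42.1 + 43.6) / 9 = 381.1000 / 9 = 42.3444
R̄ = (2.4 + 4.2 + 7.3 + 5.6 + 2.8 + 4.7 + 4.6 + 5.5 + 4.6) / 9 = 41.7000 / 9 = 4.6333
LCL = X̄̄ − A₂·R̄ = 42.3444 − 0.419 × 4.6333 = 40.4031

40.403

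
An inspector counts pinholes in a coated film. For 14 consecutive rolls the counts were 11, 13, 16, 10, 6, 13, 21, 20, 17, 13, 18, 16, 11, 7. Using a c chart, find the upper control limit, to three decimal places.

24.824

c̄ = (11 + 13 + 16 + 10 + 6 + 13 + 21 + 20 + 17 + 13 + 18 + 16 + 11 + 7) / 14 = 192 / 14 = 13.7143
UCL = c̄ + 3√c̄ = 13.7143 + 3 × √13.7143 = 13.7143 + 3 × 3.7033 = 24.8241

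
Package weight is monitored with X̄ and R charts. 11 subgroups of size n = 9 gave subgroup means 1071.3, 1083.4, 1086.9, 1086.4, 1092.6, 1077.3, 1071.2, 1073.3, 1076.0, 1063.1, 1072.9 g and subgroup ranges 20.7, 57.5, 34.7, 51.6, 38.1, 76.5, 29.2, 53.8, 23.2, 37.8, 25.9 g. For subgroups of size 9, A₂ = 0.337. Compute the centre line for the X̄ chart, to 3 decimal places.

X̄̄ = (1071.3 + 1083.4 + 1086.9 + 1086.4 + 1092.6 + 1077.3 + 1071.2 + 1073.3 + 1076.0 + 1063.1 + 1072.9) / 11 = 11854.4000 / 11 = 1077.6727
CL = X̄̄ = 1077.6727

1077.673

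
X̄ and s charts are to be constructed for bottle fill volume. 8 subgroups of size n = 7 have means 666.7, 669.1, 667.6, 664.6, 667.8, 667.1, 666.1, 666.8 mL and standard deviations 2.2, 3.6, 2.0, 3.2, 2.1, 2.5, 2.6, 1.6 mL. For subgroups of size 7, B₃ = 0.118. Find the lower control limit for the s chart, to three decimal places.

0.292

s̄ = (2.2 + 3.6 + 2.0 + 3.2 + 2.1 + 2.5 + 2.6 + 1.6) / 8 = 2.4750
LCL_s = B₃·s̄ = 0.118 × 2.4750 = 0.2920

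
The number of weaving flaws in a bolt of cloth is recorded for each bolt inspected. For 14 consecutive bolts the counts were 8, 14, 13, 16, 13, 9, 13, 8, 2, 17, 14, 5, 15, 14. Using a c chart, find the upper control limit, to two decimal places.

21.67

c̄ = (8 + 14 + 13 + 16 + 13 + 9 + 13 + 8 + 2 + 17 + 14 + 5 + 15 + 14) / 14 = 161 / 14 = 11.5000
UCL = c̄ + 3√c̄ = 11.5000 + 3 × √11.5000 = 11.5000 + 3 × 3.3912 = 21.6735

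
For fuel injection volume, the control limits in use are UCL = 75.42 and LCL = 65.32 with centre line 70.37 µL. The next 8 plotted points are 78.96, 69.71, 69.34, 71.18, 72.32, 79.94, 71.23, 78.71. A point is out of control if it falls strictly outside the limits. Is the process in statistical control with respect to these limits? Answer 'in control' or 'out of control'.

out of control

Compare each point to [65.32, 75.42]: sample 1 = 78.96 > UCL; sample 6 = 79.94 > UCL; sample 8 = 78.71 > UCL.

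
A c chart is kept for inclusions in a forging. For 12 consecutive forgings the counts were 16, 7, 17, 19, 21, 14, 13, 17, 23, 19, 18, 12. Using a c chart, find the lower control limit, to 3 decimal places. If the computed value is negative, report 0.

c̄ = (16 + 7 + 17 + 19 + 21 + 14 + 13 + 17 + 23 + 19 + 18 + 12) / 12 = 196 / 12 = 16.3333
LCL = c̄ − 3√c̄ = 16.3333 − 3 × 4.0415 = 4.2090

4.209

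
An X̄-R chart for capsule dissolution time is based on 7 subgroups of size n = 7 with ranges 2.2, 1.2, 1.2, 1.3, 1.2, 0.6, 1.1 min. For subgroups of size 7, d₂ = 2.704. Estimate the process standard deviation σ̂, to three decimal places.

0.465

R̄ = (2.2 + 1.2 + 1.2 + 1.3 + 1.2 + 0.6 + 1.1) / 7 = 1.2571
σ̂ = R̄ / d₂ = 1.2571 / 2.704 = 0.4649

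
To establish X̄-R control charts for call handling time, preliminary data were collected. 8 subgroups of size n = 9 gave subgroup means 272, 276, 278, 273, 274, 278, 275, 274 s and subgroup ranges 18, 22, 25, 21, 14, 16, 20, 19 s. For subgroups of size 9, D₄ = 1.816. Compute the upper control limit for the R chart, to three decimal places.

R̄ = (18 + 22 + 25 + 21 + 14 + 16 + 20 + 19) / 8 = 155.0000 / 8 = 19.3750
UCL_R = D₄·R̄ = 1.816 × 19.3750 = 35.1850

35.185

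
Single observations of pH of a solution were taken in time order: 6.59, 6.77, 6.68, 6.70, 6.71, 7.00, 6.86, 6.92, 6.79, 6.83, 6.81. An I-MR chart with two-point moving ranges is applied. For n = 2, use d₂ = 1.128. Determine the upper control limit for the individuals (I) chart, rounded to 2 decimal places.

X̄ = (6.59 + 6.77 + 6.68 + 6.70 + 6.71 + 7.00 + 6.86 + 6.92 + 6.79 + 6.83 + 6.81) / 11 = 6.7873
Moving ranges: 0.18, 0.09, 0.02, 0.01, 0.29, 0.14, 0.06, 0.13, 0.04, 0.02; M̄R̄ = 0.9800 / 10 = 0.0980
UCL = X̄ + 3·M̄R̄/d₂ = 6.7873 + 3 × 0.0980 / 1.128 = 7.0479

7.05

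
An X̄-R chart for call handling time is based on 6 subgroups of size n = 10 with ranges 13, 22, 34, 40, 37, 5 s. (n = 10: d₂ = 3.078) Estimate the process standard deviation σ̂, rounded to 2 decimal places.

R̄ = (13 + 22 + 34 + 40 + 37 + 5) / 6 = 25.1667
σ̂ = R̄ / d₂ = 25.1667 / 3.078 = 8.1763

8.18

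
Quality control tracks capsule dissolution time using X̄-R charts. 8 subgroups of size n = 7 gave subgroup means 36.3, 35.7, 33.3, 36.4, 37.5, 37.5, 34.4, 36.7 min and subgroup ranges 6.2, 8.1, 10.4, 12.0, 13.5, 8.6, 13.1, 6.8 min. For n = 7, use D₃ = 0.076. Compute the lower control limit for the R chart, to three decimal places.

R̄ = (6.2 + 8.1 + 10.4 + 12.0 + 13.5 + 8.6 + 13.1 + 6.8) / 8 = 78.7000 / 8 = 9.8375
LCL_R = D₃·R̄ = 0.076 × 9.8375 = 0.7477

0.748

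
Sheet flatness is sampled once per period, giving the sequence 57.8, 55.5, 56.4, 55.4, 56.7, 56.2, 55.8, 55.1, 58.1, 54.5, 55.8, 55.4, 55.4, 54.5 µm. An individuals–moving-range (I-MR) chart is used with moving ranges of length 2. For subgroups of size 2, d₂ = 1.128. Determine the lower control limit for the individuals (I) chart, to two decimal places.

X̄ = (57.8 + 55.5 + 56.4 + 55.4 + 56.7 + 56.2 + 55.8 + 55.1 + 58.1 + 54.5 + 55.8 + 55.4 + 55.4 + 54.5) / 14 = 55.9000
Moving ranges: 2.3, 0.9, 1.0, 1.3, 0.5, 0.4, 0.7, 3.0, 3.6, 1.3, 0.4, 0.0, 0.9; M̄R̄ = 16.3000 / 13 = 1.2538
LCL = X̄ − 3·M̄R̄/d₂ = 55.9000 − 3 × 1.2538 / 1.128 = 52.5653

52.57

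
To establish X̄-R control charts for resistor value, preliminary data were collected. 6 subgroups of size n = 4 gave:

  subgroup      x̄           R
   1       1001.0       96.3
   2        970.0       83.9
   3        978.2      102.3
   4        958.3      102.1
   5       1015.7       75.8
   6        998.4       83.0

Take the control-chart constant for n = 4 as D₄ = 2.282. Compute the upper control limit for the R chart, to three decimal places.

206.673

R̄ = (96.3 + 83.9 + 102.3 + 102.1 + 75.8 + 83.0) / 6 = 543.4000 / 6 = 90.5667
UCL_R = D₄·R̄ = 2.282 × 90.5667 = 206.6731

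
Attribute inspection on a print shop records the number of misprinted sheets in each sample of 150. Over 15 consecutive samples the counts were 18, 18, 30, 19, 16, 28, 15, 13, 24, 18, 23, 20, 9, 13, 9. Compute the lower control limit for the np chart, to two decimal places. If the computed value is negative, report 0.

6.20

p̄ = Σdᵢ / (k·n) = 273 / (15 × 150) = 0.12133
LCL = np̄ − 3·√(np̄(1−p̄)) = 18.2000 − 3 × 3.9990 = 6.2031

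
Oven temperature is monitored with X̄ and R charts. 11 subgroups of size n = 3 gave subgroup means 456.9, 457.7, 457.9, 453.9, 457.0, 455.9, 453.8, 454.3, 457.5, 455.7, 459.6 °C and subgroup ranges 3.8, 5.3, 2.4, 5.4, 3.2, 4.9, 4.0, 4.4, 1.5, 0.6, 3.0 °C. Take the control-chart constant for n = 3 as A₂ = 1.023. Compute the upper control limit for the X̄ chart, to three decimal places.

X̄̄ = (456.9 + 457.7 + 457.9 + 453.9 + 457.0 + 455.9 + 453.8 + 454.3 + 457.5 + 455.7 + 459.6) / 11 = 5020.2000 / 11 = 456.3818
R̄ = (3.8 + 5.3 + 2.4 + 5.4 + 3.2 + 4.9 + 4.0 + 4.4 + 1.5 + 0.6 + 3.0) / 11 = 38.5000 / 11 = 3.5000
UCL = X̄̄ + A₂·R̄ = 456.3818 + 1.023 × 3.5000 = 459.9623

459.962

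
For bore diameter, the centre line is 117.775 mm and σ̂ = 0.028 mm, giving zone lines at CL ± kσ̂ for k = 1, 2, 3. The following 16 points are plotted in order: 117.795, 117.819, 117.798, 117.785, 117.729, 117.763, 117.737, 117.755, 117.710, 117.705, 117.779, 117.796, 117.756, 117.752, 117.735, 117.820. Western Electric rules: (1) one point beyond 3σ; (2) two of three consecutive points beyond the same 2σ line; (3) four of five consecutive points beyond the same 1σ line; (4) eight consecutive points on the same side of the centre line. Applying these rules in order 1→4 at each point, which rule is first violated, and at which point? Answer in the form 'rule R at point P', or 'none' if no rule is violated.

rule 2 at point 10

Zone of each point (C = within 1σ̂, B = 1σ̂–2σ̂, A = 2σ̂–3σ̂, * = beyond 3σ̂; sign = side of CL): 1:+C, 2:+B, 3:+C, 4:+C, 5:-B, 6:-C, 7:-B, 8:-C, 9:-A, 10:-A, 11:+C, 12:+C, 13:-C, 14:-C, 15:-B, 16:+B
Rule 2 (two of three consecutive points beyond the same 2σ limit) is satisfied at point 10.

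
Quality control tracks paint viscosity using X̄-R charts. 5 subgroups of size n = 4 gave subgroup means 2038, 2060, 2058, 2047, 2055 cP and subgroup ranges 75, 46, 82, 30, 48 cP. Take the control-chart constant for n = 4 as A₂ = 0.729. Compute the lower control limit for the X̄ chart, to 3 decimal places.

X̄̄ = (2038 + 2060 + 2058 + 2047 + 2055) / 5 = 10258.0000 / 5 = 2051.6000
R̄ = (75 + 46 + 82 + 30 + 48) / 5 = 281.0000 / 5 = 56.2000
LCL = X̄̄ − A₂·R̄ = 2051.6000 − 0.729 × 56.2000 = 2010.6302

2010.630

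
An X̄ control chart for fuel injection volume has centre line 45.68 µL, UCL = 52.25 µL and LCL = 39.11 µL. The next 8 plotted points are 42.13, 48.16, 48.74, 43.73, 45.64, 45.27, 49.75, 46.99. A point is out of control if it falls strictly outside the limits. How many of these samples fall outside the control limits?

0

All 8 points lie within [39.11, 52.25].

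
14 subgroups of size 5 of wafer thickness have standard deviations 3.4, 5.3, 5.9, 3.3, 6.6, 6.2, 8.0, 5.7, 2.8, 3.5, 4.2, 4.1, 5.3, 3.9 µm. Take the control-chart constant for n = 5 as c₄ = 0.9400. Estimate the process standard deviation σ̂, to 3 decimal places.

s̄ = (3.4 + 5.3 + 5.9 + 3.3 + 6.6 + 6.2 + 8.0 + 5.7 + 2.8 + 3.5 + 4.2 + 4.1 + 5.3 + 3.9) / 14 = 4.8714
σ̂ = s̄ / c₄ = 4.8714 / 0.9400 = 5.1824

5.182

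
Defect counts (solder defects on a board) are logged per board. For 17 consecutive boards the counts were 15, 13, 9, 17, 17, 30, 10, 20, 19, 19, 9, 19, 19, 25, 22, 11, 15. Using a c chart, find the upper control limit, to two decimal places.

c̄ = (15 + 13 + 9 + 17 + 17 + 30 + 10 + 20 + 19 + 19 + 9 + 19 + 19 + 25 + 22 + 11 + 15) / 17 = 289 / 17 = 17.0000
UCL = c̄ + 3√c̄ = 17.0000 + 3 × √17.0000 = 17.0000 + 3 × 4.1231 = 29.3693

29.37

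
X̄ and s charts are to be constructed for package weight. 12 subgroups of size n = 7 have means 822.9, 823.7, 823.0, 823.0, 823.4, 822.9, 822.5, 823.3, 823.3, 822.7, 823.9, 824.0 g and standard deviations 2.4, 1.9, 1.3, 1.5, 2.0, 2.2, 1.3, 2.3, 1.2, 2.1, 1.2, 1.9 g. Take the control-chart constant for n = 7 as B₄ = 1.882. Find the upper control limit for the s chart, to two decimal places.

s̄ = (2.4 + 1.9 + 1.3 + 1.5 + 2.0 + 2.2 + 1.3 + 2.3 + 1.2 + 2.1 + 1.2 + 1.9) / 12 = 1.7750
UCL_s = B₄·s̄ = 1.882 × 1.7750 = 3.3405

3.34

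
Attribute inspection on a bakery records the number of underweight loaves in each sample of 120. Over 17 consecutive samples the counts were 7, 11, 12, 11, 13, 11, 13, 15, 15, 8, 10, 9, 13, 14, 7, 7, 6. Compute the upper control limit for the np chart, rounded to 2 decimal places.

p̄ = Σdᵢ / (k·n) = 182 / (17 × 120) = 0.08922
UCL = np̄ + 3·√(np̄(1−p̄)) = 10.7059 + 3 × √(10.7059×0.91078) = 10.7059 + 3 × 3.1226 = 20.0737

20.07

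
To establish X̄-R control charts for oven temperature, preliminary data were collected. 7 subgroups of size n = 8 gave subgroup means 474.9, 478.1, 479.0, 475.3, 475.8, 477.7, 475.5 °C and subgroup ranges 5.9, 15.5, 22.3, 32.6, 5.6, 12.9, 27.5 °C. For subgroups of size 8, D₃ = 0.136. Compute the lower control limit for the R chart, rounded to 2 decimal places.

2.38

R̄ = (5.9 + 15.5 + 22.3 + 32.6 + 5.6 + 12.9 + 27.5) / 7 = 122.3000 / 7 = 17.4714
LCL_R = D₃·R̄ = 0.136 × 17.4714 = 2.3761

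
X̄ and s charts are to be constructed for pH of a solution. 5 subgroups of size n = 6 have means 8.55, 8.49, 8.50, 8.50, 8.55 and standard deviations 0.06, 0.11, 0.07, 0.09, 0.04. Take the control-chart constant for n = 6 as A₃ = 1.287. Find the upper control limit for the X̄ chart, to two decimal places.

8.61

X̄̄ = (8.55 + 8.49 + 8.50 + 8.50 + 8.55) / 5 = 8.5180
s̄ = (0.06 + 0.11 + 0.07 + 0.09 + 0.04) / 5 = 0.0740
UCL = X̄̄ + A₃·s̄ = 8.5180 + 1.287 × 0.0740 = 8.6132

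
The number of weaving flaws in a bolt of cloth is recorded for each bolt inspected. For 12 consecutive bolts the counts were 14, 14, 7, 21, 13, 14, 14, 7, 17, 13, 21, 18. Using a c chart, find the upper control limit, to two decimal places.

25.81

c̄ = (14 + 14 + 7 + 21 + 13 + 14 + 14 + 7 + 17 + 13 + 21 + 18) / 12 = 173 / 12 = 14.4167
UCL = c̄ + 3√c̄ = 14.4167 + 3 × √14.4167 = 14.4167 + 3 × 3.7969 = 25.8075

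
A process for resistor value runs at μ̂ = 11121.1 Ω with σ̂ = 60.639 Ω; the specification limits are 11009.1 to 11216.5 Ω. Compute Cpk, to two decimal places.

0.52

Cpu = (USL − μ̂) / (3σ̂) = (11216.5 − 11121.1) / (3 × 60.639) = 0.5244; Cpl = (μ̂ − LSL) / (3σ̂) = (11121.1 − 11009.1) / (3 × 60.639) = 0.6157; Cpk = min(Cpu, Cpl) = 0.5244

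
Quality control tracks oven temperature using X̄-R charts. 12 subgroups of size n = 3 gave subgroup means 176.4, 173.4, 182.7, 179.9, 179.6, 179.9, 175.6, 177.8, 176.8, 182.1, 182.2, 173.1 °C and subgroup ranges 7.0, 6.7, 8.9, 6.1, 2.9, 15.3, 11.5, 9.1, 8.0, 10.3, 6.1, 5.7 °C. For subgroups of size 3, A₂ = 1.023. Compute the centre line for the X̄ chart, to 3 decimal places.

178.292

X̄̄ = (176.4 + 173.4 + 182.7 + 179.9 + 179.6 + 179.9 + 175.6 + 177.8 + 176.8 + 182.1 + 182.2 + 173.1) / 12 = 2139.5000 / 12 = 178.2917
CL = X̄̄ = 178.2917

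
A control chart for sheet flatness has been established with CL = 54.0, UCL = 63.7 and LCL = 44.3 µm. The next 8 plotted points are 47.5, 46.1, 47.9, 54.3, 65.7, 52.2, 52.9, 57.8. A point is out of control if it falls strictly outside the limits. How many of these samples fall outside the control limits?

Compare each point to [44.3, 63.7]: sample 5 = 65.7 > UCL.

1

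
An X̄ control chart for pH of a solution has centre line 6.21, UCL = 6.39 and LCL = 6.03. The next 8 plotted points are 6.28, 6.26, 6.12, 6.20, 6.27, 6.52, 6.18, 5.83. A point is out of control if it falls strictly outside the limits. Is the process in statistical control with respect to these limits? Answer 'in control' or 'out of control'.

Compare each point to [6.03, 6.39]: sample 6 = 6.52 > UCL; sample 8 = 5.83 < LCL.

out of control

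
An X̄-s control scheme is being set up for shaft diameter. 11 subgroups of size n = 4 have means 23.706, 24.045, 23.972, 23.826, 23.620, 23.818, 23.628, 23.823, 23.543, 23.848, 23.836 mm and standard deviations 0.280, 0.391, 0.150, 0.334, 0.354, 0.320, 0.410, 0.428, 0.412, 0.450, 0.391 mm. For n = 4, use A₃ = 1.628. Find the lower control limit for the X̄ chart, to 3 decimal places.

X̄̄ = (23.706 + 24.045 + 23.972 + 23.826 + 23.620 + 23.818 + 23.628 + 23.823 + 23.543 + 23.848 + 23.836) / 11 = 23.7877
s̄ = (0.280 + 0.391 + 0.150 + 0.334 + 0.354 + 0.320 + 0.410 + 0.428 + 0.412 + 0.450 + 0.391) / 11 = 0.3564
LCL = X̄̄ − A₃·s̄ = 23.7877 − 1.628 × 0.3564 = 23.2076

23.208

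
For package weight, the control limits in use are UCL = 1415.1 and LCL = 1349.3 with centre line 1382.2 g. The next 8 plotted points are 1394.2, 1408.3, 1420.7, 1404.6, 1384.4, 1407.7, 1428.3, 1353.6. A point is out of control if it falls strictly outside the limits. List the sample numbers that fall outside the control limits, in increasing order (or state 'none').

3, 7

Compare each point to [1349.3, 1415.1]: sample 3 = 1420.7 > UCL; sample 7 = 1428.3 > UCL.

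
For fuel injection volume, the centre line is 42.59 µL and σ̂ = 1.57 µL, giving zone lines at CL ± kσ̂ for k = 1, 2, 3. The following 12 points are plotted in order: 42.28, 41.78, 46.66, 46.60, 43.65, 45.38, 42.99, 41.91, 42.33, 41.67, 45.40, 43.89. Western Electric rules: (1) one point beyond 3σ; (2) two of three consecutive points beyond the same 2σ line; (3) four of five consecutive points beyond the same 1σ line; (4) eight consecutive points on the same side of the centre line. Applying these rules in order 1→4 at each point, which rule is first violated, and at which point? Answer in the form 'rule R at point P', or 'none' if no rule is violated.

Zone of each point (C = within 1σ̂, B = 1σ̂–2σ̂, A = 2σ̂–3σ̂, * = beyond 3σ̂; sign = side of CL): 1:-C, 2:-C, 3:+A, 4:+A, 5:+C, 6:+B, 7:+C, 8:-C, 9:-C, 10:-C, 11:+B, 12:+C
Rule 2 (two of three consecutive points beyond the same 2σ limit) is satisfied at point 4.

rule 2 at point 4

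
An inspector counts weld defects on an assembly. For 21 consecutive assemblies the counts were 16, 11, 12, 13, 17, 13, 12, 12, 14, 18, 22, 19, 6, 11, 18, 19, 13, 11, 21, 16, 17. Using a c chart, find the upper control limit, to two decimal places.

c̄ = (16 + 11 + 12 + 13 + 17 + 13 + 12 + 12 + 14 + 18 + 22 + 19 + 6 + 11 + 18 + 19 + 13 + 11 + 21 + 16 + 17) / 21 = 311 / 21 = 14.8095
UCL = c̄ + 3√c̄ = 14.8095 + 3 × √14.8095 = 14.8095 + 3 × 3.8483 = 26.3545

26.35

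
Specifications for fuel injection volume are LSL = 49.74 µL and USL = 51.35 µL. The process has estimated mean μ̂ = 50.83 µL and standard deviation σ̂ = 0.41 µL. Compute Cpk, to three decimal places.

Cpu = (USL − μ̂) / (3σ̂) = (51.35 − 50.83) / (3 × 0.41) = 0.4228; Cpl = (μ̂ − LSL) / (3σ̂) = (50.83 − 49.74) / (3 × 0.41) = 0.8862; Cpk = min(Cpu, Cpl) = 0.4228

0.423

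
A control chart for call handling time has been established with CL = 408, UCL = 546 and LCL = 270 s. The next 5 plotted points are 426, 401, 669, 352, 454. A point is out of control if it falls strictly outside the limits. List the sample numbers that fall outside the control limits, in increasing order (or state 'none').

3

Compare each point to [270, 546]: sample 3 = 669 > UCL.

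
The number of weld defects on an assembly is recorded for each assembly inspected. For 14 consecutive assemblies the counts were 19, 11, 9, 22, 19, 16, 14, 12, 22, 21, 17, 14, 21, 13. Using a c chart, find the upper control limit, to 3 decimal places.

28.588

c̄ = (19 + 11 + 9 + 22 + 19 + 16 + 14 + 12 + 22 + 21 + 17 + 14 + 21 + 13) / 14 = 230 / 14 = 16.4286
UCL = c̄ + 3√c̄ = 16.4286 + 3 × √16.4286 = 16.4286 + 3 × 4.0532 = 28.5882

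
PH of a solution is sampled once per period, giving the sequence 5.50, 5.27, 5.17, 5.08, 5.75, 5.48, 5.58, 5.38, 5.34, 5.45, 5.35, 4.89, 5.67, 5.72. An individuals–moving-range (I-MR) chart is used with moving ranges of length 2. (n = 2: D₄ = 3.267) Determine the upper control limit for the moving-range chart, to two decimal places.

Moving ranges: 0.23, 0.10, 0.09, 0.67, 0.27, 0.10, 0.20, 0.04, 0.11, 0.10, 0.46, 0.78, 0.05; M̄R̄ = 3.2000 / 13 = 0.2462
UCL_MR = D₄·M̄R̄ = 3.267 × 0.2462 = 0.8042

0.80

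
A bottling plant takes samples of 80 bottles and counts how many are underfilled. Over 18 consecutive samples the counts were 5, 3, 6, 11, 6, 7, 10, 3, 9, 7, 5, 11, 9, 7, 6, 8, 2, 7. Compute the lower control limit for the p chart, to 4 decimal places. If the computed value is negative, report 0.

0.0000

p̄ = Σdᵢ / (k·n) = 122 / (18 × 80) = 0.08472
LCL = p̄ − 3·√(p̄(1−p̄)/n) = 0.08472 − 3 × 0.03113 = -0.00868 → 0 (negative, so LCL = 0)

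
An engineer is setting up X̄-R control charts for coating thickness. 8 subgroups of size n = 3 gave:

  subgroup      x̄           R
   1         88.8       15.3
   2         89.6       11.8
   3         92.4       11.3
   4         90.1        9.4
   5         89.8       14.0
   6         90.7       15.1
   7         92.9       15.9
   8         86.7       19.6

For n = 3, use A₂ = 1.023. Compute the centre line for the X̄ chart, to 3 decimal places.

X̄̄ = (88.8 + 89.6 + 92.4 + 90.1 + 89.8 + 90.7 + 92.9 + 86.7) / 8 = 721.0000 / 8 = 90.1250
CL = X̄̄ = 90.1250

90.125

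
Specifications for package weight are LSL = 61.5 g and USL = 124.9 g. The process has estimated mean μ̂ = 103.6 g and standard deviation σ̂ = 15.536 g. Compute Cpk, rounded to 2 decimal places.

0.46

Cpu = (USL − μ̂) / (3σ̂) = (124.9 − 103.6) / (3 × 15.536) = 0.4570; Cpl = (μ̂ − LSL) / (3σ̂) = (103.6 − 61.5) / (3 × 15.536) = 0.9033; Cpk = min(Cpu, Cpl) = 0.4570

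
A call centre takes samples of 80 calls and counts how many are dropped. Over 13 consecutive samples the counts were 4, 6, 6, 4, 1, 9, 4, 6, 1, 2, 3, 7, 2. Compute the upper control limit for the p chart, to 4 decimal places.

0.1280

p̄ = Σdᵢ / (k·n) = 55 / (13 × 80) = 0.05288
UCL = p̄ + 3·√(p̄(1−p̄)/n) = 0.05288 + 3 × √(0.05288×0.94712/80) = 0.05288 + 3 × 0.02502 = 0.12795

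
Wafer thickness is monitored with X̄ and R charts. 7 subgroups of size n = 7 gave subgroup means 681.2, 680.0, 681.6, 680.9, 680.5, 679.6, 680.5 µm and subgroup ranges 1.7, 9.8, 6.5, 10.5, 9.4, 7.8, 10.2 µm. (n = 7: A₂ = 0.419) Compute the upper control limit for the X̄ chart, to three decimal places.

X̄̄ = (681.2 + 680.0 + 681.6 + 680.9 + 680.5 + 679.6 + 680.5) / 7 = 4764.3000 / 7 = 680.6143
R̄ = (1.7 + 9.8 + 6.5 + 10.5 + 9.4 + 7.8 + 10.2) / 7 = 55.9000 / 7 = 7.9857
UCL = X̄̄ + A₂·R̄ = 680.6143 + 0.419 × 7.9857 = 683.9603

683.960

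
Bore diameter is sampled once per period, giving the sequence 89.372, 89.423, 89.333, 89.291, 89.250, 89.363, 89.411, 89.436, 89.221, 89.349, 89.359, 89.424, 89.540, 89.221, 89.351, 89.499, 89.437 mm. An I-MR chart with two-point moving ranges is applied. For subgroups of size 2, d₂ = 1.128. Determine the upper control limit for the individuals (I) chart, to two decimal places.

X̄ = (89.372 + 89.423 + 89.333 + 89.291 + 89.250 + 89.363 + 89.411 + 89.436 + 89.221 + 89.349 + 89.359 + 89.424 + 89.540 + 89.221 + 89.351 + 89.499 + 89.437) / 17 = 89.3694
Moving ranges: 0.051, 0.090, 0.042, 0.041, 0.113, 0.048, 0.025, 0.215, 0.128, 0.010, 0.065, 0.116, 0.319, 0.130, 0.148, 0.062; M̄R̄ = 1.6030 / 16 = 0.1002
UCL = X̄ + 3·M̄R̄/d₂ = 89.3694 + 3 × 0.1002 / 1.128 = 89.6359

89.64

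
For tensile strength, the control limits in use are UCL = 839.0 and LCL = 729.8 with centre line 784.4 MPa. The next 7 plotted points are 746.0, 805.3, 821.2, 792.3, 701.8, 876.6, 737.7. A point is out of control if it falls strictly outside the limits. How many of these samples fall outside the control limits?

2

Compare each point to [729.8, 839.0]: sample 5 = 701.8 < LCL; sample 6 = 876.6 > UCL.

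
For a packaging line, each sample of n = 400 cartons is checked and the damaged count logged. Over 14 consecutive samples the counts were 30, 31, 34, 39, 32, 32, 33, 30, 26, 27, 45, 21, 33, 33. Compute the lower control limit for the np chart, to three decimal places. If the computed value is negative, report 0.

p̄ = Σdᵢ / (k·n) = 446 / (14 × 400) = 0.07964
LCL = np̄ − 3·√(np̄(1−p̄)) = 31.8571 − 3 × 5.4148 = 15.6128

15.613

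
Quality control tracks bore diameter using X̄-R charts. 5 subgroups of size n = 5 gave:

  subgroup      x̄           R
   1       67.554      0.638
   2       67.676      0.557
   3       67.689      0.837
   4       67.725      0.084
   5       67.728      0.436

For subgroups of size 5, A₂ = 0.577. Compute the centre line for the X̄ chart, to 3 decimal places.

67.674

X̄̄ = (67.554 + 67.676 + 67.689 + 67.725 + 67.728) / 5 = 338.3720 / 5 = 67.6744
CL = X̄̄ = 67.6744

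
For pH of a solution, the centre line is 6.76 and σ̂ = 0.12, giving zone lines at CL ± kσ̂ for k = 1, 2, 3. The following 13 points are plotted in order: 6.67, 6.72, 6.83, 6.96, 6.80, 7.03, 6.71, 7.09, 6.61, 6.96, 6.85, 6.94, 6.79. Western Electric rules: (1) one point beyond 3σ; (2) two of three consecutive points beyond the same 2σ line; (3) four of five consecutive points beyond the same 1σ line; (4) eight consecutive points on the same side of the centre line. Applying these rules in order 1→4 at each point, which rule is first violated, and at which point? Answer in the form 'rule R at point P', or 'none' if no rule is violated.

rule 2 at point 8

Zone of each point (C = within 1σ̂, B = 1σ̂–2σ̂, A = 2σ̂–3σ̂, * = beyond 3σ̂; sign = side of CL): 1:-C, 2:-C, 3:+C, 4:+B, 5:+C, 6:+A, 7:-C, 8:+A, 9:-B, 10:+B, 11:+C, 12:+B, 13:+C
Rule 2 (two of three consecutive points beyond the same 2σ limit) is satisfied at point 8.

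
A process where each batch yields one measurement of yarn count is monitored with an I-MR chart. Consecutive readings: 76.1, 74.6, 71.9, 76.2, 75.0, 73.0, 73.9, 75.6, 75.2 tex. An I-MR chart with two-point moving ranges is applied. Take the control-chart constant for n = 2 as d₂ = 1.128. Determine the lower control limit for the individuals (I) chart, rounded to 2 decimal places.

X̄ = (76.1 + 74.6 + 71.9 + 76.2 + 75.0 + 73.0 + 73.9 + 75.6 + 75.2) / 9 = 74.6111
Moving ranges: 1.5, 2.7, 4.3, 1.2, 2.0, 0.9, 1.7, 0.4; M̄R̄ = 14.7000 / 8 = 1.8375
LCL = X̄ − 3·M̄R̄/d₂ = 74.6111 − 3 × 1.8375 / 1.128 = 69.7241

69.72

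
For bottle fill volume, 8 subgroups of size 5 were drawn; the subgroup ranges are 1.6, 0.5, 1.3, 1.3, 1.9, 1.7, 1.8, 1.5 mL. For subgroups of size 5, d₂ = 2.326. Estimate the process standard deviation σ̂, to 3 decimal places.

R̄ = (1.6 + 0.5 + 1.3 + 1.3 + 1.9 + 1.7 + 1.8 + 1.5) / 8 = 1.4500
σ̂ = R̄ / d₂ = 1.4500 / 2.326 = 0.6234

0.623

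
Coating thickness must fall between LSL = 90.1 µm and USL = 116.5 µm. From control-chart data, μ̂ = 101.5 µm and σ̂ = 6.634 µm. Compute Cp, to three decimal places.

0.663

Cp = (USL − LSL) / (6σ̂) = (116.5 − 90.1) / (6 × 6.634) = 26.4000 / 39.8040 = 0.6632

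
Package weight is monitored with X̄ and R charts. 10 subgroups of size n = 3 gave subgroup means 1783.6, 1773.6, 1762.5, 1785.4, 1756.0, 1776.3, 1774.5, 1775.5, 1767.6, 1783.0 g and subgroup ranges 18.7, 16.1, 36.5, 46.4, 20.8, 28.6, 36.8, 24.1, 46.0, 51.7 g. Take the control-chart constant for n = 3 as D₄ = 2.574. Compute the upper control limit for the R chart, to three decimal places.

R̄ = (18.7 + 16.1 + 36.5 + 46.4 + 20.8 + 28.6 + 36.8 + 24.1 + 46.0 + 51.7) / 10 = 325.7000 / 10 = 32.5700
UCL_R = D₄·R̄ = 2.574 × 32.5700 = 83.8352

83.835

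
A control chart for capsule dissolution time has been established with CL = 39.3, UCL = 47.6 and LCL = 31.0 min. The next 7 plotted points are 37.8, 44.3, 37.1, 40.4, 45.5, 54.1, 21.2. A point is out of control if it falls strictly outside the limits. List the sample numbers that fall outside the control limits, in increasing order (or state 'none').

6, 7

Compare each point to [31.0, 47.6]: sample 6 = 54.1 > UCL; sample 7 = 21.2 < LCL.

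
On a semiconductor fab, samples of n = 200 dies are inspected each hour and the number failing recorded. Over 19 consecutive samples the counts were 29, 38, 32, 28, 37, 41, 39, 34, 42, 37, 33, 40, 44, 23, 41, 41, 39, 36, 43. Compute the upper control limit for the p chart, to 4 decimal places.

0.2655

p̄ = Σdᵢ / (k·n) = 697 / (19 × 200) = 0.18342
UCL = p̄ + 3·√(p̄(1−p̄)/n) = 0.18342 + 3 × √(0.18342×0.81658/200) = 0.18342 + 3 × 0.02737 = 0.26552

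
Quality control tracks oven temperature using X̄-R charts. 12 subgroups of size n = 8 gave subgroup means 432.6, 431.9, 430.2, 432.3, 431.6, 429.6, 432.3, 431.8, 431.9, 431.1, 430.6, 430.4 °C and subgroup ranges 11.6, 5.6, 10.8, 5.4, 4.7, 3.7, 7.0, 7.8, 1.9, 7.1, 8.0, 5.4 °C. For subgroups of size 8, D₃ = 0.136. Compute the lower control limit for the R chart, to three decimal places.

0.895

R̄ = (11.6 + 5.6 + 10.8 + 5.4 + 4.7 + 3.7 + 7.0 + 7.8 + 1.9 + 7.1 + 8.0 + 5.4) / 12 = 79.0000 / 12 = 6.5833
LCL_R = D₃·R̄ = 0.136 × 6.5833 = 0.8953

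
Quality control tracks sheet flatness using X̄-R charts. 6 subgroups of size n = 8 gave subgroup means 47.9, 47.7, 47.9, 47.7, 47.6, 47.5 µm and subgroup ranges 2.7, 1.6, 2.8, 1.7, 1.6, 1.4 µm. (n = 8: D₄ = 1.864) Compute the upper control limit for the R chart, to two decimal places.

R̄ = (2.7 + 1.6 + 2.8 + 1.7 + 1.6 + 1.4) / 6 = 11.8000 / 6 = 1.9667
UCL_R = D₄·R̄ = 1.864 × 1.9667 = 3.6659

3.67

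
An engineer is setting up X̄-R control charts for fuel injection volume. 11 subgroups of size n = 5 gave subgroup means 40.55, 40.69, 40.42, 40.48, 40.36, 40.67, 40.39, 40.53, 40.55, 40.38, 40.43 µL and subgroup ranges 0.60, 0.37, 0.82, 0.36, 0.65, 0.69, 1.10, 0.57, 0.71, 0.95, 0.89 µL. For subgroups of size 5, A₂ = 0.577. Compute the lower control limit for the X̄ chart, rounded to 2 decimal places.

40.09

X̄̄ = (40.55 + 40.69 + 40.42 + 40.48 + 40.36 + 40.67 + 40.39 + 40.53 + 40.55 + 40.38 + 40.43) / 11 = 445.4500 / 11 = 40.4955
R̄ = (0.60 + 0.37 + 0.82 + 0.36 + 0.65 + 0.69 + 1.10 + 0.57 + 0.71 + 0.95 + 0.89) / 11 = 7.7100 / 11 = 0.7009
LCL = X̄̄ − A₂·R̄ = 40.4955 − 0.577 × 0.7009 = 40.0910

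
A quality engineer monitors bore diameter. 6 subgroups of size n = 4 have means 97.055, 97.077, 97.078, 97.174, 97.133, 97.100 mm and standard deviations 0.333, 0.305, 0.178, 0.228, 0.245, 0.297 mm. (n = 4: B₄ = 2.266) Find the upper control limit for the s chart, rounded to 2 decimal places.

s̄ = (0.333 + 0.305 + 0.178 + 0.228 + 0.245 + 0.297) / 6 = 0.2643
UCL_s = B₄·s̄ = 2.266 × 0.2643 = 0.5990

0.60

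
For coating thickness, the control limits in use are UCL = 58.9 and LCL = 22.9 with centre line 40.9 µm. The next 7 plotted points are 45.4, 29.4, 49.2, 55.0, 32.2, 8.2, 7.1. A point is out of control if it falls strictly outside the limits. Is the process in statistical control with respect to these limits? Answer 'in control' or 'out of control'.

Compare each point to [22.9, 58.9]: sample 6 = 8.2 < LCL; sample 7 = 7.1 < LCL.

out of control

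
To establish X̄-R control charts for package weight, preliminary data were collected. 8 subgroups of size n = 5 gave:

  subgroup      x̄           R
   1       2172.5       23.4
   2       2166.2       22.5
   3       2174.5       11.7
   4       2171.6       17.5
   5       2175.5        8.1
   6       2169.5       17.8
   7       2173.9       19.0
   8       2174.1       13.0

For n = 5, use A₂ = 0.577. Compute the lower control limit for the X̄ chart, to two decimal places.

X̄̄ = (2172.5 + 2166.2 + 2174.5 + 2171.6 + 2175.5 + 2169.5 + 2173.9 + 2174.1) / 8 = 17377.8000 / 8 = 2172.2250
R̄ = (23.4 + 22.5 + 11.7 + 17.5 + 8.1 + 17.8 + 19.0 + 13.0) / 8 = 133.0000 / 8 = 16.6250
LCL = X̄̄ − A₂·R̄ = 2172.2250 − 0.577 × 16.6250 = 2162.6324

2162.63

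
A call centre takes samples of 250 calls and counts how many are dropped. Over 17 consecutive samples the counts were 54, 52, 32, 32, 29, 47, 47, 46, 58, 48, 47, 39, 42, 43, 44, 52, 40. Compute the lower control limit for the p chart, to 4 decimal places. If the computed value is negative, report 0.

0.1045

p̄ = Σdᵢ / (k·n) = 752 / (17 × 250) = 0.17694
LCL = p̄ − 3·√(p̄(1−p̄)/n) = 0.17694 − 3 × 0.02414 = 0.10453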